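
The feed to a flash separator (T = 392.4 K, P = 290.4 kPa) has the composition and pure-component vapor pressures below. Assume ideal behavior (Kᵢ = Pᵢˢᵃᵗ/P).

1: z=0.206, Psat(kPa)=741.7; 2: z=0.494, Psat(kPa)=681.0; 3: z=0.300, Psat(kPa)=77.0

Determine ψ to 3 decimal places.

ψ = 0.739

Raoult's law: Kᵢ = Pᵢˢᵃᵗ/P = Pᵢˢᵃᵗ/290.4.
  K_1 = 741.7/290.4 = 2.55406, K_2 = 681.0/290.4 = 2.34504, K_3 = 77.0/290.4 = 0.26515
Rachford–Rice: g(ψ) = Σ zᵢ(Kᵢ−1)/(1+ψ(Kᵢ−1)) = 0.
Feasibility: ΣzᵢKᵢ = 1.764, Σzᵢ/Kᵢ = 1.423 — both > 1, two phases present.
Iterate (Newton) starting at ψ = 0.59:
  ψ = 0.590: g = 0.1483, g' = -0.918 → ψ = 0.751
  ψ = 0.751: g = -0.0142, g' = -1.135 → ψ = 0.739
Converged at ψ = 0.739.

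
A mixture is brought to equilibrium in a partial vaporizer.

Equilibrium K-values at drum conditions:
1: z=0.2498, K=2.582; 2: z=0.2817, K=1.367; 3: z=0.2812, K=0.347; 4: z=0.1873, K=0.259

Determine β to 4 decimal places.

β = 0.2325

Material balance + equilibrium reduce to Σ zᵢ(Kᵢ−1)/(1+β(Kᵢ−1)) = 0.
Feasibility: ΣzᵢKᵢ = 1.1762, Σzᵢ/Kᵢ = 1.8364 — both > 1, two phases present.
Newton–Raphson from β = 0.5:
  β = 0.5000: g = -0.18511, g' = -0.7459 → β = 0.2518
  β = 0.2518: g = -0.01315, g' = -0.6787 → β = 0.2324
  β = 0.2324: g = 0.00004, g' = -0.6832 → β = 0.2325
Converged at β = 0.2325.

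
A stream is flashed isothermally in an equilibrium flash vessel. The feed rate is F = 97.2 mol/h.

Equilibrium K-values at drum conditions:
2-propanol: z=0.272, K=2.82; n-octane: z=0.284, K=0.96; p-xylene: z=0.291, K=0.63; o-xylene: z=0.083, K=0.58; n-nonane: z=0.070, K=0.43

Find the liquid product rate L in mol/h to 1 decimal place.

Iterate (Newton) starting at ψ = 0.35:
  ψ = 0.350: g = 0.0765, g' = -0.445 → ψ = 0.522
  ψ = 0.522: g = 0.0074, g' = -0.369 → ψ = 0.542
Converged at ψ = 0.542.
Then V = ψ·F = 0.5421·97.2 = 52.7 mol/h and L = F − V = 44.5 mol/h.

L = 44.5 mol/h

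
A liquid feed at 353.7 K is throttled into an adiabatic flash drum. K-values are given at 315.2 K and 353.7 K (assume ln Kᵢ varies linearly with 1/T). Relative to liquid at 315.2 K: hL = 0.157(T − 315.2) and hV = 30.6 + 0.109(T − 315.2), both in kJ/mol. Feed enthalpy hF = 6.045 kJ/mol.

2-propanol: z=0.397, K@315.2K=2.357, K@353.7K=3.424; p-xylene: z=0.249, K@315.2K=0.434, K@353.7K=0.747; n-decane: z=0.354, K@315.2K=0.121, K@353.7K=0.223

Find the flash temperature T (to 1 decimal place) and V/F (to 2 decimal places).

Adiabatic flash: solve Rachford–Rice at each trial T, then check hF = ψ·hV(T) + (1−ψ)·hL(T).
  T = 315.2 K: K = (2.357, 0.434, 0.121), RR gives ψ = 0.084, H_out = 2.560 kJ/mol
  T = 353.7 K: K = (3.424, 0.747, 0.223), RR gives ψ = 0.418, H_out = 18.068 kJ/mol
  T = 334.4 K: K = (2.870, 0.578, 0.167), RR gives ψ = 0.265, H_out = 10.871 kJ/mol
  T = 324.8 K: K = (2.609, 0.503, 0.143), RR gives ψ = 0.180, H_out = 6.946 kJ/mol
  T = 320.0 K: K = (2.481, 0.468, 0.132), RR gives ψ = 0.134, H_out = 4.827 kJ/mol
  T = 322.4 K: K = (2.545, 0.485, 0.137), RR gives ψ = 0.158, H_out = 5.903 kJ/mol
Linear interpolation between T = 322.4 (H_out = 5.903) and T = 324.8 (H_out = 6.946) on hF = 6.045 gives T ≈ 322.7 K, at which ψ = 0.16.

T = 322.7 K, V/F = 0.16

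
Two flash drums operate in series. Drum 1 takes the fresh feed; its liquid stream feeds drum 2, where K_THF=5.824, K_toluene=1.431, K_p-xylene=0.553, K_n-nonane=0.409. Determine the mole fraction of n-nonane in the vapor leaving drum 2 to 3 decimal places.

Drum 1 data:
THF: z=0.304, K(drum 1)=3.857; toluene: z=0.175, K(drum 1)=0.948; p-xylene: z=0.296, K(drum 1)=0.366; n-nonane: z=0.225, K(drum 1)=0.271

Drum 1:
Material balance + equilibrium reduce to Σ zᵢ(Kᵢ−1)/(1+ψ₁(Kᵢ−1)) = 0.
g(0) = ΣzᵢKᵢ − 1 = 0.508 and g(1) = 1 − Σzᵢ/Kᵢ = -0.902, so a root lies in (0, 1).
Iterate (Newton) starting at ψ₁ = 0.5:
  ψ₁ = 0.500: g = -0.1846, g' = -0.972 → ψ₁ = 0.310
  ψ₁ = 0.310: g = 0.0057, g' = -1.082 → ψ₁ = 0.315
Converged at ψ₁ = 0.315.
Drum-1 compositions:
  THF: x = 0.160, y = 0.617
  toluene: x = 0.178, y = 0.169
  p-xylene: x = 0.370, y = 0.135
  n-nonane: x = 0.292, y = 0.079
Drum-2 feed = drum-1 liquid: z₂ = (0.1599, 0.1779, 0.3700, 0.2922).
Drum 2:
Material balance + equilibrium reduce to Σ zᵢ(Kᵢ−1)/(1+ψ₂(Kᵢ−1)) = 0.
Feasibility: ΣzᵢKᵢ = 1.510, Σzᵢ/Kᵢ = 1.535 — both > 1, two phases present.
Newton–Raphson from ψ₂ = 0.6:
  ψ₂ = 0.600: g = -0.2346, g' = -0.649 → ψ₂ = 0.239
  ψ₂ = 0.239: g = 0.0418, g' = -1.062 → ψ₂ = 0.278
  ψ₂ = 0.278: g = 0.0024, g' = -0.948 → ψ₂ = 0.281
Converged at ψ₂ = 0.281.
  THF: x = 0.068, y = 0.396
  toluene: x = 0.159, y = 0.227
  p-xylene: x = 0.423, y = 0.234
  n-nonane: x = 0.350, y = 0.143

y_n-nonane (drum 2) = 0.143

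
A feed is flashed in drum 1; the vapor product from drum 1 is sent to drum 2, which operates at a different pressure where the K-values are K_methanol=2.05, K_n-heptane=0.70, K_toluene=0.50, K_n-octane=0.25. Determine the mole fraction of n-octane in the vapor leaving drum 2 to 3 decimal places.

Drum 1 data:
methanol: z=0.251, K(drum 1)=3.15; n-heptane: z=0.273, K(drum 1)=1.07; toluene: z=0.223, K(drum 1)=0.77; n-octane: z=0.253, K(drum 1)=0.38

y_n-octane (drum 2) = 0.042

Drum 1:
Let ψ₁ = V/F and solve Σ zᵢ(Kᵢ−1)/(1+ψ₁(Kᵢ−1)) = 0.
g(0) = ΣzᵢKᵢ − 1 = 0.351 and g(1) = 1 − Σzᵢ/Kᵢ = -0.290, so a root lies in (0, 1).
Newton iteration, ψ₁⁰ = 0.68:
  ψ₁ = 0.680: g = -0.0946, g' = -0.500 → ψ₁ = 0.491
  ψ₁ = 0.491: g = -0.0023, g' = -0.492 → ψ₁ = 0.486
Converged at ψ₁ = 0.486.
Drum-1 compositions:
  methanol: x = 0.123, y = 0.387
  n-heptane: x = 0.264, y = 0.282
  toluene: x = 0.251, y = 0.193
  n-octane: x = 0.362, y = 0.138
Drum-2 feed = drum-1 vapor: z₂ = (0.3865, 0.2825, 0.1933, 0.1376).
Drum 2:
Material balance + equilibrium reduce to Σ zᵢ(Kᵢ−1)/(1+ψ₂(Kᵢ−1)) = 0.
Check two-phase: ΣzᵢKᵢ = 1.121 > 1 and Σzᵢ/Kᵢ = 1.529 > 1, so g(0) = 0.121 > 0 and g(1) = -0.529 < 0.
Iterate (Newton) starting at ψ₂ = 0.5:
  ψ₂ = 0.500: g = -0.1276, g' = -0.503 → ψ₂ = 0.246
  ψ₂ = 0.246: g = -0.0058, g' = -0.478 → ψ₂ = 0.234
Converged at ψ₂ = 0.234.
  methanol: x = 0.310, y = 0.636
  n-heptane: x = 0.304, y = 0.213
  toluene: x = 0.219, y = 0.109
  n-octane: x = 0.167, y = 0.042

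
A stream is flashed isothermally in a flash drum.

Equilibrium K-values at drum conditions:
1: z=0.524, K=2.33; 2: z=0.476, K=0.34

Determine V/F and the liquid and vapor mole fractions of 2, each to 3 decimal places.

Rachford–Rice: g(V/F) = Σ zᵢ(Kᵢ−1)/(1+V/F(Kᵢ−1)) = 0.
Check two-phase: ΣzᵢKᵢ = 1.383 > 1 and Σzᵢ/Kᵢ = 1.625 > 1, so g(0) = 0.383 > 0 and g(1) = -0.625 < 0.
Binary case is linear: z₁(K₁−1)(1+V/F(K₂−1)) + z₂(K₂−1)(1+V/F(K₁−1)) = 0
⇒ V/F = [z₁(K₁−1)+z₂(K₂−1)] / [−(K₁−1)(K₂−1)] = 0.3828/0.8778 = 0.436
Compositions from xᵢ = zᵢ/(1+V/F(Kᵢ−1)), yᵢ = Kᵢxᵢ:
  1: x = 0.332, y = 0.773
  2: x = 0.668, y = 0.227

V/F = 0.436, x_2 = 0.668, y_2 = 0.227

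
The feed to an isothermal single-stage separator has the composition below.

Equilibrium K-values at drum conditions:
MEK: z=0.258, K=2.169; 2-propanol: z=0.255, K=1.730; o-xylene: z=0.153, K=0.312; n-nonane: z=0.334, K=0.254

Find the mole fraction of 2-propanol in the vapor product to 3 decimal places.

y_2-propanol = 0.388

Let ψ = V/F and solve Σ zᵢ(Kᵢ−1)/(1+ψ(Kᵢ−1)) = 0.
g(0) = ΣzᵢKᵢ − 1 = 0.133 and g(1) = 1 − Σzᵢ/Kᵢ = -1.072, so a root lies in (0, 1).
Newton–Raphson from ψ = 0.5:
  ψ = 0.500: g = -0.2311, g' = -0.854 → ψ = 0.229
  ψ = 0.229: g = -0.0284, g' = -0.692 → ψ = 0.188
Converged at ψ = 0.188.
Compositions from xᵢ = zᵢ/(1+ψ(Kᵢ−1)), yᵢ = Kᵢxᵢ:
  MEK: x = 0.211, y = 0.459
  2-propanol: x = 0.224, y = 0.388
  o-xylene: x = 0.176, y = 0.055
  n-nonane: x = 0.389, y = 0.099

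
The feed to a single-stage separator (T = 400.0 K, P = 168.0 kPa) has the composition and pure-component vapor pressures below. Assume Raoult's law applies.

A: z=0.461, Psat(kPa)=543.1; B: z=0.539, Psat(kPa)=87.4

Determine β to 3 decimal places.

β = 0.719

Raoult's law: Kᵢ = Pᵢˢᵃᵗ/P = Pᵢˢᵃᵗ/168.0.
  K_A = 543.1/168.0 = 3.23274, K_B = 87.4/168.0 = 0.52024
Binary case is linear: z₁(K₁−1)(1+β(K₂−1)) + z₂(K₂−1)(1+β(K₁−1)) = 0
⇒ β = [z₁(K₁−1)+z₂(K₂−1)] / [−(K₁−1)(K₂−1)] = 0.7707/1.0712 = 0.719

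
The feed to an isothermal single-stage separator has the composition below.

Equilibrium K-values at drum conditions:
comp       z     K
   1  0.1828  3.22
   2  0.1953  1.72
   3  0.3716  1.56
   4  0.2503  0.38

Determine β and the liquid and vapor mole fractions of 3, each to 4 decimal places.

Let β = V/F and solve Σ zᵢ(Kᵢ−1)/(1+β(Kᵢ−1)) = 0.
Check two-phase: ΣzᵢKᵢ = 1.5993 > 1 and Σzᵢ/Kᵢ = 1.0672 > 1, so g(0) = 0.5993 > 0 and g(1) = -0.0672 < 0.
Newton–Raphson from β = 0.56:
  β = 0.5600: g = 0.20181, g' = -0.5238 → β = 0.9453
  β = 0.9453: g = -0.02422, g' = -0.7411 → β = 0.9126
  β = 0.9126: g = -0.00075, g' = -0.6967 → β = 0.9115
Converged at β = 0.9115.
Compositions from xᵢ = zᵢ/(1+β(Kᵢ−1)), yᵢ = Kᵢxᵢ:
  1: x = 0.0605, y = 0.1947
  2: x = 0.1179, y = 0.2028
  3: x = 0.2460, y = 0.3838
  4: x = 0.5756, y = 0.2187

β = 0.9115, x_3 = 0.2460, y_3 = 0.3838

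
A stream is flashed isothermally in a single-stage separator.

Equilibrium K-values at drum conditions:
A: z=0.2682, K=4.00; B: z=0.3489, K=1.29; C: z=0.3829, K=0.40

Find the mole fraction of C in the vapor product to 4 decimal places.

y_C = 0.2443

Newton iteration, ψ⁰ = 0.5:
  ψ = 0.5000: g = 0.08201, g' = -0.6899 → ψ = 0.6189
  ψ = 0.6189: g = 0.00202, g' = -0.6657 → ψ = 0.6219
Converged at ψ = 0.6219.
Compositions from xᵢ = zᵢ/(1+ψ(Kᵢ−1)), yᵢ = Kᵢxᵢ:
  A: x = 0.0936, y = 0.3744
  B: x = 0.2956, y = 0.3813
  C: x = 0.6108, y = 0.2443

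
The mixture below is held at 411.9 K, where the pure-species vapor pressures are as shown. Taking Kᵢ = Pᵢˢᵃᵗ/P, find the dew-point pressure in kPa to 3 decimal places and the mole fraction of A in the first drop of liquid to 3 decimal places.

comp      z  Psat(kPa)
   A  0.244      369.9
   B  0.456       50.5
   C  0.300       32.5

Pdew = 52.854 kPa, x_A = 0.035

At the dew point ψ → 1, so Σzᵢ/Kᵢ = 1 with Kᵢ = Pᵢˢᵃᵗ/P ⇒ 1/P = Σzᵢ/Pᵢˢᵃᵗ.
1/P = 0.244/369.9 + 0.456/50.5 + 0.300/32.5 = 0.018920 ⇒ P = 52.854 kPa
xᵢ = zᵢP/Pᵢˢᵃᵗ ⇒ x_A = 0.244·52.854/369.9 = 0.035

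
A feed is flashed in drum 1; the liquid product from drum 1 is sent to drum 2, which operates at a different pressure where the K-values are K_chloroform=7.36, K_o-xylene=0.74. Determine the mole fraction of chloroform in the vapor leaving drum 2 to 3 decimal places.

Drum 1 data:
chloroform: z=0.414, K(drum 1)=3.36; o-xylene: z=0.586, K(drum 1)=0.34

Drum 1:
Binary case is linear: z₁(K₁−1)(1+ψ₁(K₂−1)) + z₂(K₂−1)(1+ψ₁(K₁−1)) = 0
⇒ ψ₁ = [z₁(K₁−1)+z₂(K₂−1)] / [−(K₁−1)(K₂−1)] = 0.5903/1.5576 = 0.379
Drum-1 compositions:
  chloroform: x = 0.219, y = 0.734
  o-xylene: x = 0.781, y = 0.266
Drum-2 feed = drum-1 liquid: z₂ = (0.2185, 0.7815).
Drum 2:
Rachford–Rice: g(ψ₂) = Σ zᵢ(Kᵢ−1)/(1+ψ₂(Kᵢ−1)) = 0.
Feasibility: ΣzᵢKᵢ = 2.187, Σzᵢ/Kᵢ = 1.086 — both > 1, two phases present.
Binary case is linear: z₁(K₁−1)(1+ψ₂(K₂−1)) + z₂(K₂−1)(1+ψ₂(K₁−1)) = 0
⇒ ψ₂ = [z₁(K₁−1)+z₂(K₂−1)] / [−(K₁−1)(K₂−1)] = 1.1868/1.6536 = 0.718
  chloroform: x = 0.039, y = 0.289
  o-xylene: x = 0.961, y = 0.711

y_chloroform (drum 2) = 0.289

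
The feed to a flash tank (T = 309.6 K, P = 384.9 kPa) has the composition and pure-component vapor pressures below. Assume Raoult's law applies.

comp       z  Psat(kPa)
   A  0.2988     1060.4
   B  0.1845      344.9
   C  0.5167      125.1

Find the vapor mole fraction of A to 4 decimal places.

Raoult's law: Kᵢ = Pᵢˢᵃᵗ/P = Pᵢˢᵃᵗ/384.9.
  K_A = 1060.4/384.9 = 2.755001, K_B = 344.9/384.9 = 0.896077, K_C = 125.1/384.9 = 0.325019
Material balance + equilibrium reduce to Σ zᵢ(Kᵢ−1)/(1+ψ(Kᵢ−1)) = 0.
Check two-phase: ΣzᵢKᵢ = 1.1565 > 1 and Σzᵢ/Kᵢ = 1.9041 > 1, so g(0) = 0.1565 > 0 and g(1) = -0.9041 < 0.
Newton iteration, ψ⁰ = 0.31:
  ψ = 0.3100: g = -0.12124, g' = -0.7646 → ψ = 0.1514
  ψ = 0.1514: g = 0.00633, g' = -0.8685 → ψ = 0.1587
  ψ = 0.1587: g = 0.00003, g' = -0.8603 → ψ = 0.1588
Converged at ψ = 0.1588.
Compositions from xᵢ = zᵢ/(1+ψ(Kᵢ−1)), yᵢ = Kᵢxᵢ:
  A: x = 0.2337, y = 0.6438
  B: x = 0.1876, y = 0.1681
  C: x = 0.5787, y = 0.1881

y_A = 0.6438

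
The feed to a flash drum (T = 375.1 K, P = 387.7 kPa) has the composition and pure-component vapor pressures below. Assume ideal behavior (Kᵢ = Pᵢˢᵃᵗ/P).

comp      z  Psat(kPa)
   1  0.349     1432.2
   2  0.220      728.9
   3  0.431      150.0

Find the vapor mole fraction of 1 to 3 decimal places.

Raoult's law: Kᵢ = Pᵢˢᵃᵗ/P = Pᵢˢᵃᵗ/387.7.
  K_1 = 1432.2/387.7 = 3.69409, K_2 = 728.9/387.7 = 1.88006, K_3 = 150.0/387.7 = 0.38690
Let β = V/F and solve Σ zᵢ(Kᵢ−1)/(1+β(Kᵢ−1)) = 0.
Feasibility: ΣzᵢKᵢ = 1.870, Σzᵢ/Kᵢ = 1.325 — both > 1, two phases present.
Newton–Raphson from β = 0.67:
  β = 0.670: g = 0.0085, g' = -0.856 → β = 0.680
Converged at β = 0.680.
Compositions from xᵢ = zᵢ/(1+β(Kᵢ−1)), yᵢ = Kᵢxᵢ:
  1: x = 0.123, y = 0.455
  2: x = 0.138, y = 0.259
  3: x = 0.739, y = 0.286

y_1 = 0.455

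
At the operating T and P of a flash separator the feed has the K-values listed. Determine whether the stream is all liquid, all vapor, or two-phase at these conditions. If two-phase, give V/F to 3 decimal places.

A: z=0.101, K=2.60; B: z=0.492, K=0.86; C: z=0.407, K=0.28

all liquid

ΣzᵢKᵢ = 0.800; Σzᵢ/Kᵢ = 2.065.
Since ΣzᵢKᵢ < 1 the mixture is below its bubble point — single liquid phase.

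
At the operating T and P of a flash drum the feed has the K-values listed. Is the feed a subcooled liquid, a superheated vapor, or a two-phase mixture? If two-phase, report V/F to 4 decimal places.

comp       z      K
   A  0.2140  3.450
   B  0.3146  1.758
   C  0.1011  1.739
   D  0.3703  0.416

ΣzᵢKᵢ = 1.6212; Σzᵢ/Kᵢ = 1.1893.
Both exceed 1, so a two-phase solution exists.
Material balance + equilibrium reduce to Σ zᵢ(Kᵢ−1)/(1+ψ(Kᵢ−1)) = 0.
Newton iteration, ψ⁰ = 0.49:
  ψ = 0.4900: g = 0.16405, g' = -0.6390 → ψ = 0.7467
  ψ = 0.7467: g = 0.00222, g' = -0.6542 → ψ = 0.7501
Converged at ψ = 0.7501.

two-phase, V/F = 0.7501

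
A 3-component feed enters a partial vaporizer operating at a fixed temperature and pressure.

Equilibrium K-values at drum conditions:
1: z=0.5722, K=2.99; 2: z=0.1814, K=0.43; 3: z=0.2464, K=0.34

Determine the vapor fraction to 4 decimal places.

Newton iteration, ψ⁰ = 0.5:
  ψ = 0.5000: g = 0.18343, g' = -0.9237 → ψ = 0.6986
  ψ = 0.6986: g = 0.00284, g' = -0.9289 → ψ = 0.7016
Converged at ψ = 0.7016.

ψ = 0.7016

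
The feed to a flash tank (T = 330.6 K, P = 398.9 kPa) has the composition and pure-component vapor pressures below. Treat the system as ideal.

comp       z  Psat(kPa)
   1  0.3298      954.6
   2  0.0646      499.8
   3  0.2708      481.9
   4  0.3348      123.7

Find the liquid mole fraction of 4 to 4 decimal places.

Raoult's law: Kᵢ = Pᵢˢᵃᵗ/P = Pᵢˢᵃᵗ/398.9.
  K_1 = 954.6/398.9 = 2.393081, K_2 = 499.8/398.9 = 1.252946, K_3 = 481.9/398.9 = 1.208072, K_4 = 123.7/398.9 = 0.310103
Material balance + equilibrium reduce to Σ zᵢ(Kᵢ−1)/(1+ψ(Kᵢ−1)) = 0.
Feasibility: ΣzᵢKᵢ = 1.3011, Σzᵢ/Kᵢ = 1.4932 — both > 1, two phases present.
Newton iteration, ψ⁰ = 0.5:
  ψ = 0.5000: g = -0.01626, g' = -0.6066 → ψ = 0.4732
  ψ = 0.4732: g = -0.00014, g' = -0.5968 → ψ = 0.4730
Converged at ψ = 0.4730.
Compositions from xᵢ = zᵢ/(1+ψ(Kᵢ−1)), yᵢ = Kᵢxᵢ:
  1: x = 0.1988, y = 0.4758
  2: x = 0.0577, y = 0.0723
  3: x = 0.2465, y = 0.2978
  4: x = 0.4970, y = 0.1541

x_4 = 0.4970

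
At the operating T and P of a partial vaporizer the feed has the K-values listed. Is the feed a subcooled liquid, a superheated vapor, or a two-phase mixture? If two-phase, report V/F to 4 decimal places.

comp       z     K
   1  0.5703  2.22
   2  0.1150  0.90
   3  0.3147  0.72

superheated vapor

ΣzᵢKᵢ = 1.5962; Σzᵢ/Kᵢ = 0.8218.
Since Σzᵢ/Kᵢ < 1 the mixture is above its dew point — single vapor phase.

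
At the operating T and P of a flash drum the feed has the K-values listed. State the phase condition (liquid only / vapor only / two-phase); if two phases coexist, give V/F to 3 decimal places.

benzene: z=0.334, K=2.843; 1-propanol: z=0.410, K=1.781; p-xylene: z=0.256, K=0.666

vapor only

ΣzᵢKᵢ = 1.850; Σzᵢ/Kᵢ = 0.732.
Since Σzᵢ/Kᵢ < 1 the mixture is above its dew point — single vapor phase.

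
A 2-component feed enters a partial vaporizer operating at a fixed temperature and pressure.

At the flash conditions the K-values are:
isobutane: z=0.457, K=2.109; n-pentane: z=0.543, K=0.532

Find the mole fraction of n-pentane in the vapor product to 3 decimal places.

y_n-pentane = 0.374

Material balance + equilibrium reduce to Σ zᵢ(Kᵢ−1)/(1+β(Kᵢ−1)) = 0.
Check two-phase: ΣzᵢKᵢ = 1.253 > 1 and Σzᵢ/Kᵢ = 1.237 > 1, so g(0) = 0.253 > 0 and g(1) = -0.237 < 0.
Binary case is linear: z₁(K₁−1)(1+β(K₂−1)) + z₂(K₂−1)(1+β(K₁−1)) = 0
⇒ β = [z₁(K₁−1)+z₂(K₂−1)] / [−(K₁−1)(K₂−1)] = 0.2527/0.5190 = 0.487
Compositions from xᵢ = zᵢ/(1+β(Kᵢ−1)), yᵢ = Kᵢxᵢ:
  isobutane: x = 0.297, y = 0.626
  n-pentane: x = 0.703, y = 0.374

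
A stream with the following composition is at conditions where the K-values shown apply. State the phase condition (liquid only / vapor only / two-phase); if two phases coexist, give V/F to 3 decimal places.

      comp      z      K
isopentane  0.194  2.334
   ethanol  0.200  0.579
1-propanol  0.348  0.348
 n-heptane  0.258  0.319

liquid only

ΣzᵢKᵢ = 0.772; Σzᵢ/Kᵢ = 2.237.
Since ΣzᵢKᵢ < 1 the mixture is below its bubble point — single liquid phase.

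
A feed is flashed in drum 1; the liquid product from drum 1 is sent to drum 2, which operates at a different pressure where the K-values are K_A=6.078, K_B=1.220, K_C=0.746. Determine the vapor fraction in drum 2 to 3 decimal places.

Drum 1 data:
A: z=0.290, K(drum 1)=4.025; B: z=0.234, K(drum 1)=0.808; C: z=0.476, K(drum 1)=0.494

Drum 1:
Rachford–Rice: g(ψ₁) = Σ zᵢ(Kᵢ−1)/(1+ψ₁(Kᵢ−1)) = 0.
g(0) = ΣzᵢKᵢ − 1 = 0.591 and g(1) = 1 − Σzᵢ/Kᵢ = -0.325, so a root lies in (0, 1).
Newton–Raphson from ψ₁ = 0.64:
  ψ₁ = 0.640: g = -0.1086, g' = -0.586 → ψ₁ = 0.454
  ψ₁ = 0.454: g = 0.0074, g' = -0.686 → ψ₁ = 0.465
Converged at ψ₁ = 0.465.
Drum-1 compositions:
  A: x = 0.120, y = 0.485
  B: x = 0.257, y = 0.208
  C: x = 0.623, y = 0.308
Drum-2 feed = drum-1 liquid: z₂ = (0.1205, 0.2570, 0.6226).
Drum 2:
Iterate (Newton) starting at ψ₂ = 0.37:
  ψ₂ = 0.370: g = 0.0902, g' = -0.434 → ψ₂ = 0.578
  ψ₂ = 0.578: g = 0.0203, g' = -0.266 → ψ₂ = 0.654
  ψ₂ = 0.654: g = 0.0013, g' = -0.234 → ψ₂ = 0.660
Converged at ψ₂ = 0.660.
  A: x = 0.028, y = 0.168
  B: x = 0.224, y = 0.274
  C: x = 0.748, y = 0.558

V/F (drum 2) = 0.660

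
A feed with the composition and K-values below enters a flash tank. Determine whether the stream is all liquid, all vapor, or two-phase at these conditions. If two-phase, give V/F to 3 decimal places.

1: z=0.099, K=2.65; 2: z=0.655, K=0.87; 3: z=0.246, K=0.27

all liquid

ΣzᵢKᵢ = 0.899; Σzᵢ/Kᵢ = 1.701.
Since ΣzᵢKᵢ < 1 the mixture is below its bubble point — single liquid phase.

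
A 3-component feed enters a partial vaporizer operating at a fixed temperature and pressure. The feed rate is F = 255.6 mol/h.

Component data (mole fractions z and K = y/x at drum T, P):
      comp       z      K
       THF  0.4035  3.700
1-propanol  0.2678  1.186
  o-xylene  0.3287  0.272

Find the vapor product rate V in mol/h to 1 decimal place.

V = 162.5 mol/h

Rachford–Rice: g(V/F) = Σ zᵢ(Kᵢ−1)/(1+V/F(Kᵢ−1)) = 0.
Check two-phase: ΣzᵢKᵢ = 1.9000 > 1 and Σzᵢ/Kᵢ = 1.5433 > 1, so g(0) = 0.9000 > 0 and g(1) = -0.5433 < 0.
Iterate (Newton) starting at V/F = 0.5:
  V/F = 0.5000: g = 0.13292, g' = -0.9711 → V/F = 0.6369
  V/F = 0.6369: g = -0.00102, g' = -1.0107 → V/F = 0.6359
Converged at V/F = 0.6359.
Then V = V/F·F = 0.6359·255.6 = 162.5 mol/h and L = F − V = 93.1 mol/h.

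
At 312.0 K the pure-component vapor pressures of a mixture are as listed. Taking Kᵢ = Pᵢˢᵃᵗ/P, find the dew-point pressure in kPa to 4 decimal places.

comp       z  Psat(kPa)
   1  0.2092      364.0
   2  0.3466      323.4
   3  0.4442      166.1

Pdew = 231.4410 kPa

At the dew point ψ → 1, so Σzᵢ/Kᵢ = 1 with Kᵢ = Pᵢˢᵃᵗ/P ⇒ 1/P = Σzᵢ/Pᵢˢᵃᵗ.
1/P = 0.2092/364.0 + 0.3466/323.4 + 0.4442/166.1 = 0.0043208 ⇒ P = 231.4410 kPa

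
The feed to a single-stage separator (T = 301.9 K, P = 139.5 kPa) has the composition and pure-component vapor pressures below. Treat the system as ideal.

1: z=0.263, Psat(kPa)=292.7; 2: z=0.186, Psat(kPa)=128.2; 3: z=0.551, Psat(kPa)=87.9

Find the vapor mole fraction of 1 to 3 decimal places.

y_1 = 0.451

Raoult's law: Kᵢ = Pᵢˢᵃᵗ/P = Pᵢˢᵃᵗ/139.5.
  K_1 = 292.7/139.5 = 2.09821, K_2 = 128.2/139.5 = 0.91900, K_3 = 87.9/139.5 = 0.63011
Material balance + equilibrium reduce to Σ zᵢ(Kᵢ−1)/(1+β(Kᵢ−1)) = 0.
Feasibility: ΣzᵢKᵢ = 1.070, Σzᵢ/Kᵢ = 1.202 — both > 1, two phases present.
Iterate (Newton) starting at β = 0.34:
  β = 0.340: g = -0.0383, g' = -0.268 → β = 0.197
  β = 0.197: g = 0.0023, g' = -0.303 → β = 0.205
Converged at β = 0.205.
Compositions from xᵢ = zᵢ/(1+β(Kᵢ−1)), yᵢ = Kᵢxᵢ:
  1: x = 0.215, y = 0.451
  2: x = 0.189, y = 0.174
  3: x = 0.596, y = 0.376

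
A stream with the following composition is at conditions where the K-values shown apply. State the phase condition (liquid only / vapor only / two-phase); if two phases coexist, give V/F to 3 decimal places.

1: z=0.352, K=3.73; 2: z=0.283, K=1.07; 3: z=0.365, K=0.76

vapor only

ΣzᵢKᵢ = 1.893; Σzᵢ/Kᵢ = 0.839.
Since Σzᵢ/Kᵢ < 1 the mixture is above its dew point — single vapor phase.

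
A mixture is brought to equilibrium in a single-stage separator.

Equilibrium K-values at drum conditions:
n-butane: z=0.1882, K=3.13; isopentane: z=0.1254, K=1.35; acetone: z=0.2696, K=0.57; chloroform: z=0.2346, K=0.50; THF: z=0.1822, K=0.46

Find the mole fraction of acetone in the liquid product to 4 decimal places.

Iterate (Newton) starting at V/F = 0.58:
  V/F = 0.5800: g = -0.24710, g' = -0.4989 → V/F = 0.0847
  V/F = 0.0847: g = 0.03629, g' = -0.8032 → V/F = 0.1299
  V/F = 0.1299: g = 0.00191, g' = -0.7223 → V/F = 0.1326
Converged at V/F = 0.1326.
Compositions from xᵢ = zᵢ/(1+V/F(Kᵢ−1)), yᵢ = Kᵢxᵢ:
  n-butane: x = 0.1468, y = 0.4594
  isopentane: x = 0.1198, y = 0.1618
  acetone: x = 0.2859, y = 0.1630
  chloroform: x = 0.2513, y = 0.1256
  THF: x = 0.1962, y = 0.0903

x_acetone = 0.2859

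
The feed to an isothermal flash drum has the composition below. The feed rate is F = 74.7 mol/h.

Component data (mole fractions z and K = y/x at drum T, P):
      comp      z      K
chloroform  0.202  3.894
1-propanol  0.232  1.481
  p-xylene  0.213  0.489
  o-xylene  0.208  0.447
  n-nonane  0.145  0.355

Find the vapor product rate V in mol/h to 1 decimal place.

Material balance + equilibrium reduce to Σ zᵢ(Kᵢ−1)/(1+ψ(Kᵢ−1)) = 0.
g(0) = ΣzᵢKᵢ − 1 = 0.379 and g(1) = 1 − Σzᵢ/Kᵢ = -0.518, so a root lies in (0, 1).
Newton–Raphson from ψ = 0.55:
  ψ = 0.550: g = -0.1478, g' = -0.669 → ψ = 0.329
  ψ = 0.329: g = 0.0055, g' = -0.756 → ψ = 0.336
Converged at ψ = 0.336.
Then V = ψ·F = 0.3365·74.7 = 25.1 mol/h and L = F − V = 49.6 mol/h.

V = 25.1 mol/h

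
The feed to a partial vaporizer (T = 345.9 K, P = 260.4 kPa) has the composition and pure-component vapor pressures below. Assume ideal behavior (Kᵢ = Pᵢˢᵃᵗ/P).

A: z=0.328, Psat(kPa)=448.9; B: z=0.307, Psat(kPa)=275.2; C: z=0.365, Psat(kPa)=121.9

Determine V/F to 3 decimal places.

Raoult's law: Kᵢ = Pᵢˢᵃᵗ/P = Pᵢˢᵃᵗ/260.4.
  K_A = 448.9/260.4 = 1.72389, K_B = 275.2/260.4 = 1.05684, K_C = 121.9/260.4 = 0.46813
Rachford–Rice: g(V/F) = Σ zᵢ(Kᵢ−1)/(1+V/F(Kᵢ−1)) = 0.
Feasibility: ΣzᵢKᵢ = 1.061, Σzᵢ/Kᵢ = 1.260 — both > 1, two phases present.
Newton–Raphson from V/F = 0.32:
  V/F = 0.320: g = -0.0240, g' = -0.264 → V/F = 0.229
  V/F = 0.229: g = -0.0002, g' = -0.261 → V/F = 0.228
Converged at V/F = 0.228.

V/F = 0.228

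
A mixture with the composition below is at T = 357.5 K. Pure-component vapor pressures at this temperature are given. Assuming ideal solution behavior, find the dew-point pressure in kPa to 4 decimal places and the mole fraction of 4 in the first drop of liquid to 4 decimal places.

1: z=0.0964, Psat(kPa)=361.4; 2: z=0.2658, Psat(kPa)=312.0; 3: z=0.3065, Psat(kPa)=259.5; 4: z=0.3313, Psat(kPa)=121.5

Pdew = 198.9444 kPa, x_4 = 0.5425

At the dew point ψ → 1, so Σzᵢ/Kᵢ = 1 with Kᵢ = Pᵢˢᵃᵗ/P ⇒ 1/P = Σzᵢ/Pᵢˢᵃᵗ.
1/P = 0.0964/361.4 + 0.2658/312.0 + 0.3065/259.5 + 0.3313/121.5 = 0.0050265 ⇒ P = 198.9444 kPa
xᵢ = zᵢP/Pᵢˢᵃᵗ ⇒ x_4 = 0.3313·198.9444/121.5 = 0.5425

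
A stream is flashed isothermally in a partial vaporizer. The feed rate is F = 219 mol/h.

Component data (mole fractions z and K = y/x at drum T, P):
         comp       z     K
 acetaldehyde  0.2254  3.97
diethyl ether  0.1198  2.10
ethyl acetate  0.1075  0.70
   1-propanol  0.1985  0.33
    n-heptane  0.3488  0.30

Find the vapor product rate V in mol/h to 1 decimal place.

V = 54.2 mol/h

Material balance + equilibrium reduce to Σ zᵢ(Kᵢ−1)/(1+V/F(Kᵢ−1)) = 0.
g(0) = ΣzᵢKᵢ − 1 = 0.3918 and g(1) = 1 − Σzᵢ/Kᵢ = -1.0316, so a root lies in (0, 1).
Newton iteration, V/F⁰ = 0.65:
  V/F = 0.6500: g = -0.41838, g' = -1.1508 → V/F = 0.2864
  V/F = 0.2864: g = -0.04333, g' = -1.0797 → V/F = 0.2463
  V/F = 0.2463: g = 0.00117, g' = -1.1415 → V/F = 0.2473
Converged at V/F = 0.2473.
Then V = V/F·F = 0.2473·219 = 54.2 mol/h and L = F − V = 164.8 mol/h.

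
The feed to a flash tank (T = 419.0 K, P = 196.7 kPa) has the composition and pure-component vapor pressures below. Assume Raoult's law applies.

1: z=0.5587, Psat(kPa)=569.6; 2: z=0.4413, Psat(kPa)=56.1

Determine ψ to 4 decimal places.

ψ = 0.5488

Raoult's law: Kᵢ = Pᵢˢᵃᵗ/P = Pᵢˢᵃᵗ/196.7.
  K_1 = 569.6/196.7 = 2.895780, K_2 = 56.1/196.7 = 0.285206
Let ψ = V/F and solve Σ zᵢ(Kᵢ−1)/(1+ψ(Kᵢ−1)) = 0.
g(0) = ΣzᵢKᵢ − 1 = 0.7437 and g(1) = 1 − Σzᵢ/Kᵢ = -0.7402, so a root lies in (0, 1).
Binary case is linear: z₁(K₁−1)(1+ψ(K₂−1)) + z₂(K₂−1)(1+ψ(K₁−1)) = 0
⇒ ψ = [z₁(K₁−1)+z₂(K₂−1)] / [−(K₁−1)(K₂−1)] = 0.74373/1.35509 = 0.5488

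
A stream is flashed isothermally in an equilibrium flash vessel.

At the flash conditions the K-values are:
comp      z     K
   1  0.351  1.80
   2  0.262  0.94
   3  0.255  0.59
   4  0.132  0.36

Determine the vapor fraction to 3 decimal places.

ψ = 0.253

Rachford–Rice: g(ψ) = Σ zᵢ(Kᵢ−1)/(1+ψ(Kᵢ−1)) = 0.
Check two-phase: ΣzᵢKᵢ = 1.076 > 1 and Σzᵢ/Kᵢ = 1.273 > 1, so g(0) = 0.076 > 0 and g(1) = -0.273 < 0.
Iterate (Newton) starting at ψ = 0.5:
  ψ = 0.500: g = -0.0714, g' = -0.300 → ψ = 0.262
  ψ = 0.262: g = -0.0026, g' = -0.286 → ψ = 0.253
Converged at ψ = 0.253.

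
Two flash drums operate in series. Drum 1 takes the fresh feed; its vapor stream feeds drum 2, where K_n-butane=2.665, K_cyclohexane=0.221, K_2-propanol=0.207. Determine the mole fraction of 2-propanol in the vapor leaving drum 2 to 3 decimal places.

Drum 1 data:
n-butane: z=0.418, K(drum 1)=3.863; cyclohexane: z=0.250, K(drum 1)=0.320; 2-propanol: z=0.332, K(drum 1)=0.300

y_2-propanol (drum 2) = 0.079

Drum 1:
Newton iteration, ψ₁⁰ = 0.5:
  ψ₁ = 0.500: g = -0.1229, g' = -1.230 → ψ₁ = 0.400
  ψ₁ = 0.400: g = 0.0015, g' = -1.276 → ψ₁ = 0.401
Converged at ψ₁ = 0.401.
Drum-1 compositions:
  n-butane: x = 0.195, y = 0.751
  cyclohexane: x = 0.344, y = 0.110
  2-propanol: x = 0.462, y = 0.138
Drum-2 feed = drum-1 vapor: z₂ = (0.7515, 0.1100, 0.1385).
Drum 2:
Rachford–Rice: g(ψ₂) = Σ zᵢ(Kᵢ−1)/(1+ψ₂(Kᵢ−1)) = 0.
g(0) = ΣzᵢKᵢ − 1 = 1.056 and g(1) = 1 − Σzᵢ/Kᵢ = -0.449, so a root lies in (0, 1).
Newton iteration, ψ₂⁰ = 0.45:
  ψ₂ = 0.450: g = 0.4126, g' = -1.050 → ψ₂ = 0.843
  ψ₂ = 0.843: g = -0.0604, g' = -1.720 → ψ₂ = 0.808
  ψ₂ = 0.808: g = -0.0033, g' = -1.539 → ψ₂ = 0.806
Converged at ψ₂ = 0.806.
  n-butane: x = 0.321, y = 0.855
  cyclohexane: x = 0.295, y = 0.065
  2-propanol: x = 0.384, y = 0.079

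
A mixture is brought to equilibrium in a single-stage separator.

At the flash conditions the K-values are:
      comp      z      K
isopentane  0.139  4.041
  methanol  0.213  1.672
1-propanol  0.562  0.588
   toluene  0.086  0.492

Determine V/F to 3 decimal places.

V/F = 0.344

Material balance + equilibrium reduce to Σ zᵢ(Kᵢ−1)/(1+V/F(Kᵢ−1)) = 0.
g(0) = ΣzᵢKᵢ − 1 = 0.291 and g(1) = 1 − Σzᵢ/Kᵢ = -0.292, so a root lies in (0, 1).
Iterate (Newton) starting at V/F = 0.5:
  V/F = 0.500: g = -0.0753, g' = -0.447 → V/F = 0.332
  V/F = 0.332: g = 0.0068, g' = -0.543 → V/F = 0.344
Converged at V/F = 0.344.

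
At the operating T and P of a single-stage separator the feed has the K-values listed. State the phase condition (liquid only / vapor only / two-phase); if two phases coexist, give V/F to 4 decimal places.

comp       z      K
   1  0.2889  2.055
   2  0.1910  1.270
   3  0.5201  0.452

ΣzᵢKᵢ = 1.0713; Σzᵢ/Kᵢ = 1.4416.
Both exceed 1, so a two-phase solution exists.
Iterate (Newton) starting at ψ = 0.56:
  ψ = 0.5600: g = -0.17481, g' = -0.4627 → ψ = 0.1822
  ψ = 0.1822: g = -0.01182, g' = -0.4316 → ψ = 0.1548
  ψ = 0.1548: g = 0.00007, g' = -0.4369 → ψ = 0.1550
Converged at ψ = 0.1550.

two-phase, V/F = 0.1550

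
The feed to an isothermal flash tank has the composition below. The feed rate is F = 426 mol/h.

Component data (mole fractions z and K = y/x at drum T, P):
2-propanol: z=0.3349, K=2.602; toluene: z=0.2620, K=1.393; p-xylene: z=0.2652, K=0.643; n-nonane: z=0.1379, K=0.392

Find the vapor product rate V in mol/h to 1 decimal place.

V = 357.4 mol/h

Material balance + equilibrium reduce to Σ zᵢ(Kᵢ−1)/(1+ψ(Kᵢ−1)) = 0.
g(0) = ΣzᵢKᵢ − 1 = 0.4610 and g(1) = 1 − Σzᵢ/Kᵢ = -0.0810, so a root lies in (0, 1).
Newton iteration, ψ⁰ = 0.61:
  ψ = 0.6100: g = 0.10010, g' = -0.4302 → ψ = 0.8427
  ψ = 0.8427: g = -0.00169, g' = -0.4620 → ψ = 0.8390
Converged at ψ = 0.8390.
Then V = ψ·F = 0.8390·426 = 357.4 mol/h and L = F − V = 68.6 mol/h.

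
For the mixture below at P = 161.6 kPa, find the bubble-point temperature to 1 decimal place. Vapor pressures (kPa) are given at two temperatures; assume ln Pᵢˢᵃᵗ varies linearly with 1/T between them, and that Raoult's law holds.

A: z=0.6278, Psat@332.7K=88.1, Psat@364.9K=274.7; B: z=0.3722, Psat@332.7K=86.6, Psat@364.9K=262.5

T = 349.5 K

Bubble-point temperature: ΣzᵢPᵢˢᵃᵗ(T) = P. Interpolate ln Pᵢˢᵃᵗ = aᵢ + bᵢ/T.
  T = 332.7 K: ΣzᵢPᵢˢᵃᵗ = 87.54 kPa
  T = 364.9 K: ΣzᵢPᵢˢᵃᵗ = 270.16 kPa
  T = 348.8 K: ΣzᵢPᵢˢᵃᵗ = 157.83 kPa
  T = 356.9 K: ΣzᵢPᵢˢᵃᵗ = 208.10 kPa
  T = 352.9 K: ΣzᵢPᵢˢᵃᵗ = 181.83 kPa
  T = 350.9 K: ΣzᵢPᵢˢᵃᵗ = 169.77 kPa
Interpolating between 348.8 K and 350.9 K gives T ≈ 349.5 K.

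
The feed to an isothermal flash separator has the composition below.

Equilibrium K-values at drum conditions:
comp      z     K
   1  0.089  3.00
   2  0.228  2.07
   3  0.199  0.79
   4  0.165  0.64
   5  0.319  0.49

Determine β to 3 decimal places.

Iterate (Newton) starting at β = 0.34:
  β = 0.340: g = -0.0247, g' = -0.426 → β = 0.282
  β = 0.282: g = 0.0006, g' = -0.449 → β = 0.283
Converged at β = 0.283.

β = 0.283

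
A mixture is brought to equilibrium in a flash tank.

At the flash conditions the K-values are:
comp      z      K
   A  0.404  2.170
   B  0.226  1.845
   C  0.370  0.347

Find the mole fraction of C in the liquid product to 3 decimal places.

x_C = 0.615

Material balance + equilibrium reduce to Σ zᵢ(Kᵢ−1)/(1+ψ(Kᵢ−1)) = 0.
Feasibility: ΣzᵢKᵢ = 1.422, Σzᵢ/Kᵢ = 1.375 — both > 1, two phases present.
Newton–Raphson from ψ = 0.5:
  ψ = 0.500: g = 0.0737, g' = -0.648 → ψ = 0.614
  ψ = 0.614: g = -0.0024, g' = -0.697 → ψ = 0.610
Converged at ψ = 0.610.
Compositions from xᵢ = zᵢ/(1+ψ(Kᵢ−1)), yᵢ = Kᵢxᵢ:
  A: x = 0.236, y = 0.511
  B: x = 0.149, y = 0.275
  C: x = 0.615, y = 0.213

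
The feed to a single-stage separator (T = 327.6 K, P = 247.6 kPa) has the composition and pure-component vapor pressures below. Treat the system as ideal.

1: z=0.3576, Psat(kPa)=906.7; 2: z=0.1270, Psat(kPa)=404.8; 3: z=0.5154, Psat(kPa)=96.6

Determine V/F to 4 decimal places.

V/F = 0.5195

Raoult's law: Kᵢ = Pᵢˢᵃᵗ/P = Pᵢˢᵃᵗ/247.6.
  K_1 = 906.7/247.6 = 3.661955, K_2 = 404.8/247.6 = 1.634895, K_3 = 96.6/247.6 = 0.390145
Rachford–Rice: g(V/F) = Σ zᵢ(Kᵢ−1)/(1+V/F(Kᵢ−1)) = 0.
Check two-phase: ΣzᵢKᵢ = 1.7182 > 1 and Σzᵢ/Kᵢ = 1.4964 > 1, so g(0) = 0.7182 > 0 and g(1) = -0.4964 < 0.
Newton iteration, V/F⁰ = 0.5:
  V/F = 0.5000: g = 0.01737, g' = -0.8926 → V/F = 0.5195
Converged at V/F = 0.5195.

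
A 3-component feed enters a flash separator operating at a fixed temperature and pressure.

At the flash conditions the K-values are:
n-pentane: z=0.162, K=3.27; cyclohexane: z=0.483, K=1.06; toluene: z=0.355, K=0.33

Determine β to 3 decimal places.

Material balance + equilibrium reduce to Σ zᵢ(Kᵢ−1)/(1+β(Kᵢ−1)) = 0.
Check two-phase: ΣzᵢKᵢ = 1.159 > 1 and Σzᵢ/Kᵢ = 1.581 > 1, so g(0) = 0.159 > 0 and g(1) = -0.581 < 0.
Iterate (Newton) starting at β = 0.5:
  β = 0.500: g = -0.1573, g' = -0.545 → β = 0.211
Converged at β = 0.211.

β = 0.211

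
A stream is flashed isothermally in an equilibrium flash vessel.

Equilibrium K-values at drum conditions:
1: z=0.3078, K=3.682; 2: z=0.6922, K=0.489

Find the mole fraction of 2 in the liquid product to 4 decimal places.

x_2 = 0.8400

Material balance + equilibrium reduce to Σ zᵢ(Kᵢ−1)/(1+ψ(Kᵢ−1)) = 0.
Feasibility: ΣzᵢKᵢ = 1.4718, Σzᵢ/Kᵢ = 1.4991 — both > 1, two phases present.
Iterate (Newton) starting at ψ = 0.57:
  ψ = 0.5700: g = -0.17263, g' = -0.7061 → ψ = 0.3255
  ψ = 0.3255: g = 0.01645, g' = -0.8912 → ψ = 0.3440
  ψ = 0.3440: g = 0.00025, g' = -0.8651 → ψ = 0.3443
Converged at ψ = 0.3443.
Compositions from xᵢ = zᵢ/(1+ψ(Kᵢ−1)), yᵢ = Kᵢxᵢ:
  1: x = 0.1600, y = 0.5893
  2: x = 0.8400, y = 0.4107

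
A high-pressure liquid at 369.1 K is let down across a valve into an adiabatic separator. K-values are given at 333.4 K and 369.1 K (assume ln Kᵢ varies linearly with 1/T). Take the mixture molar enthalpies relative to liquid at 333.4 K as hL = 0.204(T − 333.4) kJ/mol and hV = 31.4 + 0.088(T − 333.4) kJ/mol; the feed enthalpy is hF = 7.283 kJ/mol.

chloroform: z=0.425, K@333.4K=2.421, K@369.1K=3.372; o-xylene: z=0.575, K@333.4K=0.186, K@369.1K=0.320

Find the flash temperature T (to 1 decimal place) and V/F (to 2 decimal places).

T = 341.4 K, V/F = 0.19

Adiabatic flash: solve Rachford–Rice at each trial T, then check hF = ψ·hV(T) + (1−ψ)·hL(T).
  T = 333.4 K: K = (2.421, 0.186), RR gives ψ = 0.117, H_out = 3.689 kJ/mol
  T = 369.1 K: K = (3.372, 0.320), RR gives ψ = 0.383, H_out = 17.712 kJ/mol
  T = 351.2 K: K = (2.880, 0.247), RR gives ψ = 0.259, H_out = 11.220 kJ/mol
  T = 342.3 K: K = (2.647, 0.215), RR gives ψ = 0.192, H_out = 7.656 kJ/mol
  T = 337.9 K: K = (2.534, 0.200), RR gives ψ = 0.157, H_out = 5.757 kJ/mol
  T = 340.1 K: K = (2.590, 0.208), RR gives ψ = 0.175, H_out = 6.720 kJ/mol
Linear interpolation between T = 340.1 (H_out = 6.720) and T = 342.3 (H_out = 7.656) on hF = 7.283 gives T ≈ 341.4 K, at which ψ = 0.19.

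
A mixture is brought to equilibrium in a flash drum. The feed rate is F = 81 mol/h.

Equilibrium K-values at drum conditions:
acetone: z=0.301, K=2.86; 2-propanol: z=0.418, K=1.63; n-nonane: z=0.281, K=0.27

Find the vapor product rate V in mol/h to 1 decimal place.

V = 57.3 mol/h

Rachford–Rice: g(V/F) = Σ zᵢ(Kᵢ−1)/(1+V/F(Kᵢ−1)) = 0.
Check two-phase: ΣzᵢKᵢ = 1.618 > 1 and Σzᵢ/Kᵢ = 1.402 > 1, so g(0) = 0.618 > 0 and g(1) = -0.402 < 0.
Newton iteration, V/F⁰ = 0.5:
  V/F = 0.500: g = 0.1673, g' = -0.747 → V/F = 0.724
  V/F = 0.724: g = -0.0157, g' = -0.941 → V/F = 0.707
Converged at V/F = 0.707.
Then V = V/F·F = 0.7071·81 = 57.3 mol/h and L = F − V = 23.7 mol/h.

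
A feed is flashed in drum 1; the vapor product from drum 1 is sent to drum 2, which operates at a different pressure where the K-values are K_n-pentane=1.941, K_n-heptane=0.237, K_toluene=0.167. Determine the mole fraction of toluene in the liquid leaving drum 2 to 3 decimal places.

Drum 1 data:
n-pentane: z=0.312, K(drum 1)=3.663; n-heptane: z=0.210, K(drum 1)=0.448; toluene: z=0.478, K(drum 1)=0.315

Drum 1:
Rachford–Rice: g(ψ₁) = Σ zᵢ(Kᵢ−1)/(1+ψ₁(Kᵢ−1)) = 0.
Check two-phase: ΣzᵢKᵢ = 1.388 > 1 and Σzᵢ/Kᵢ = 2.071 > 1, so g(0) = 0.388 > 0 and g(1) = -1.071 < 0.
Newton–Raphson from ψ₁ = 0.5:
  ψ₁ = 0.500: g = -0.3017, g' = -1.048 → ψ₁ = 0.212
  ψ₁ = 0.212: g = 0.0166, g' = -1.293 → ψ₁ = 0.225
Converged at ψ₁ = 0.225.
Drum-1 compositions:
  n-pentane: x = 0.195, y = 0.715
  n-heptane: x = 0.240, y = 0.107
  toluene: x = 0.565, y = 0.178
Drum-2 feed = drum-1 vapor: z₂ = (0.7146, 0.1074, 0.1780).
Drum 2:
Newton iteration, ψ₂⁰ = 0.45:
  ψ₂ = 0.450: g = 0.1103, g' = -0.773 → ψ₂ = 0.593
  ψ₂ = 0.593: g = -0.0109, g' = -0.951 → ψ₂ = 0.581
Converged at ψ₂ = 0.581.
  n-pentane: x = 0.462, y = 0.897
  n-heptane: x = 0.193, y = 0.046
  toluene: x = 0.345, y = 0.058

x_toluene (drum 2) = 0.345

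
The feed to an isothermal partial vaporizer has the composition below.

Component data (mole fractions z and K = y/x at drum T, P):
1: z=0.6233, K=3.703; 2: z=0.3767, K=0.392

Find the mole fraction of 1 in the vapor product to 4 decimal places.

y_1 = 0.6800

Rachford–Rice: g(V/F) = Σ zᵢ(Kᵢ−1)/(1+V/F(Kᵢ−1)) = 0.
Check two-phase: ΣzᵢKᵢ = 2.4557 > 1 and Σzᵢ/Kᵢ = 1.1293 > 1, so g(0) = 1.4557 > 0 and g(1) = -0.1293 < 0.
Binary case is linear: z₁(K₁−1)(1+V/F(K₂−1)) + z₂(K₂−1)(1+V/F(K₁−1)) = 0
⇒ V/F = [z₁(K₁−1)+z₂(K₂−1)] / [−(K₁−1)(K₂−1)] = 1.45575/1.64342 = 0.8858
Compositions from xᵢ = zᵢ/(1+V/F(Kᵢ−1)), yᵢ = Kᵢxᵢ:
  1: x = 0.1836, y = 0.6800
  2: x = 0.8164, y = 0.3200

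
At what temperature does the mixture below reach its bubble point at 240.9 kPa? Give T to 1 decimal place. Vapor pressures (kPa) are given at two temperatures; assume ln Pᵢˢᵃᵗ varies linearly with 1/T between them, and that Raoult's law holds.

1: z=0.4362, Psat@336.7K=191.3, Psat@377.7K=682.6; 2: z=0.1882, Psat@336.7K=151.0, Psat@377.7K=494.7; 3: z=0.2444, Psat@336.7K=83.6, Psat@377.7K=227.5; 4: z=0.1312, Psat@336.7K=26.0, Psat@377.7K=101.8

Bubble-point temperature: ΣzᵢPᵢˢᵃᵗ(T) = P. Interpolate ln Pᵢˢᵃᵗ = aᵢ + bᵢ/T.
  T = 336.7 K: ΣzᵢPᵢˢᵃᵗ = 135.71 kPa
  T = 377.7 K: ΣzᵢPᵢˢᵃᵗ = 459.81 kPa
  T = 357.2 K: ΣzᵢPᵢˢᵃᵗ = 258.41 kPa
  T = 346.9 K: ΣzᵢPᵢˢᵃᵗ = 188.70 kPa
  T = 352.0 K: ΣzᵢPᵢˢᵃᵗ = 220.97 kPa
  T = 354.6 K: ΣzᵢPᵢˢᵃᵗ = 239.09 kPa
  T = 355.9 K: ΣzᵢPᵢˢᵃᵗ = 248.60 kPa
  T = 355.2 K: ΣzᵢPᵢˢᵃᵗ = 243.44 kPa
  T = 354.9 K: ΣzᵢPᵢˢᵃᵗ = 241.26 kPa
Interpolating between 354.6 K and 354.9 K gives T ≈ 354.9 K.

T = 354.9 K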